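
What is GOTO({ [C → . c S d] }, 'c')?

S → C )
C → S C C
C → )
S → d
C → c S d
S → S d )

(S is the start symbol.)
{ [C → . )], [C → . S C C], [C → . c S d], [C → c . S d], [S → . C )], [S → . S d )], [S → . d] }

GOTO(I, 'c') = CLOSURE({ [A → αX.β] : [A → α.Xβ] ∈ I, X = 'c' })

Items with dot before 'c', with the dot advanced:
  [C → . c S d] → [C → c . S d]
Closure of the advanced items:
  [C → c . S d] has the dot before S: add [S → . C )], [S → . d], [S → . S d )]
  [S → . C )] has the dot before C: add [C → . S C C], [C → . )], [C → . c S d]

GOTO = { [C → . )], [C → . S C C], [C → . c S d], [C → c . S d], [S → . C )], [S → . S d )], [S → . d] }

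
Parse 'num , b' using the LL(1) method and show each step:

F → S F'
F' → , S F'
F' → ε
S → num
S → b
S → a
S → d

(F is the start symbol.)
LL(1) parsing maintains a stack (initially the start symbol over $) and the input. At each step: if the stack top is a terminal, match it against the current input token; if it is a non-terminal N, replace it with the RHS of M[N, lookahead] (the unique production whose predict set contains the lookahead).

Stack is shown with the top on the left.

Stack     Input      Action
---------------------------
F $       num , b $  output F → S F'
S F' $    num , b $  output S → num
num F' $  num , b $  match 'num'
F' $      , b $      output F' → , S F'
, S F' $  , b $      match ','
S F' $    b $        output S → b
b F' $    b $        match 'b'
F' $      $          output F' → ε
$         $          accept

The string is accepted.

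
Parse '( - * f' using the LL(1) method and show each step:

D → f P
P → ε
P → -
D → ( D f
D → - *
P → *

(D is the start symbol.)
LL(1) parsing maintains a stack (initially the start symbol over $) and the input. At each step: if the stack top is a terminal, match it against the current input token; if it is a non-terminal N, replace it with the RHS of M[N, lookahead] (the unique production whose predict set contains the lookahead).

Stack is shown with the top on the left.

Stack    Input      Action
--------------------------
D $      ( - * f $  output D → ( D f
( D f $  ( - * f $  match '('
D f $    - * f $    output D → - *
- * f $  - * f $    match '-'
* f $    * f $      match '*'
f $      f $        match 'f'
$        $          accept

The string is accepted.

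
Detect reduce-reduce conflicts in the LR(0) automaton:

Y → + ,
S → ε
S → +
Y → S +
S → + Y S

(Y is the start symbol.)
Yes — I1: [S → .] vs [S → + .]; I7: [S → .] vs [S → + .]

A reduce-reduce conflict occurs when an LR(0) state has two complete items [A → α .] and [B → β .] — both call for a reduction, and with no lookahead the parser cannot choose between them.

Augment with Y' → Y and build the canonical LR(0) collection (I0 = CLOSURE({[Y' → . Y]}), then GOTO on every symbol after a dot until no new states appear). It has 9 states:
  I0: { [S → . + Y S], [S → . +], [S → .], [Y → . + ,], [Y → . S +], [Y' → . Y] }  — shift, reduce
  I1: { [S → + . Y S], [S → + .], [S → . + Y S], [S → . +], [S → .], [Y → + . ,], [Y → . + ,], [Y → . S +] }  — shift, 2 reduces
  I2: { [Y → S . +] }  — shift
  I3: { [Y' → Y .] }  — accept
  I4: { [Y → S + .] }  — reduce
  I5: { [Y → + , .] }  — reduce
  I6: { [S → + Y . S], [S → . + Y S], [S → . +], [S → .] }  — shift, reduce
  I7: { [S → + . Y S], [S → + .], [S → . + Y S], [S → . +], [S → .], [Y → . + ,], [Y → . S +] }  — shift, 2 reduces
  I8: { [S → + Y S .] }  — reduce

I1 contains complete items [S → .], [S → + .] — reduce-reduce conflict.
I7 contains complete items [S → .], [S → + .] — reduce-reduce conflict.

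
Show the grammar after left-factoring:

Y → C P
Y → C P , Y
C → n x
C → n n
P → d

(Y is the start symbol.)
Y → C P Y'
Y' → ε
Y' → , Y
C → n C'
C' → x
C' → n
P → d

Left-factoring transforms A → αβ₁ | αβ₂ into A → αA' and A' → β₁ | β₂
(α is the longest common prefix among the alternatives). Repeat until
no nonterminal has two alternatives with a common prefix.

Round 1: Y has alternatives sharing prefix 'C P'. Introduce Y': Y → C P Y'
  Add: Y' → ε
  Add: Y' → , Y

Round 2: C has alternatives sharing prefix 'n'. Introduce C': C → n C'
  Add: C' → x
  Add: C' → n

No remaining common prefixes — done.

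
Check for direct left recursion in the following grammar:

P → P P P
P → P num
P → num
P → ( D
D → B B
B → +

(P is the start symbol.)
P → P P P: LEFT RECURSIVE (starts with P)
P → P num: LEFT RECURSIVE (starts with P)
P → num: starts with num
P → ( D: starts with '('
D → B B: starts with B
B → +: starts with '+'

The grammar has direct left recursion on: P.

Answer: Yes, P is left-recursive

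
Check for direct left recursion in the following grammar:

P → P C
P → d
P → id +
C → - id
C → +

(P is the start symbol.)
Yes, P is left-recursive

Direct left recursion occurs when N → N α for some non-terminal N (the right-hand side begins with the left-hand side itself).

P → P C: LEFT RECURSIVE (starts with P)
P → d: starts with d
P → id +: starts with id
C → - id: starts with '-'
C → +: starts with '+'

The grammar has direct left recursion on: P.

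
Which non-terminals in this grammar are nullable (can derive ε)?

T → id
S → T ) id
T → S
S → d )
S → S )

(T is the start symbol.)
A non-terminal is nullable if it can derive ε (the empty string): either it has an ε-production, or it has a production whose right-hand side consists entirely of nullable non-terminals.

There are no ε-productions, so no non-terminal can derive ε.
No non-terminals are nullable.

Answer: None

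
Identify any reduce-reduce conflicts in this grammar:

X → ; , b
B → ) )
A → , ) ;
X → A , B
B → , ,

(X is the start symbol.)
Augment with X' → X and build the canonical LR(0) collection (I0 = CLOSURE({[X' → . X]}), then GOTO on every symbol after a dot until no new states appear). It has 15 states:
  I0: { [A → . , ) ;], [X → . ; , b], [X → . A , B], [X' → . X] }  — shift
  I1: { [A → , . ) ;] }  — shift
  I2: { [X → ; . , b] }  — shift
  I3: { [X → A . , B] }  — shift
  I4: { [X' → X .] }  — accept
  I5: { [B → . ) )], [B → . , ,], [X → A , . B] }  — shift
  I6: { [B → ) . )] }  — shift
  I7: { [B → , . ,] }  — shift
  I8: { [X → A , B .] }  — reduce
  I9: { [B → , , .] }  — reduce
  I10: { [B → ) ) .] }  — reduce
  I11: { [X → ; , . b] }  — shift
  I12: { [X → ; , b .] }  — reduce
  I13: { [A → , ) . ;] }  — shift
  I14: { [A → , ) ; .] }  — reduce

No state contains more than one complete item.

Answer: No reduce-reduce conflicts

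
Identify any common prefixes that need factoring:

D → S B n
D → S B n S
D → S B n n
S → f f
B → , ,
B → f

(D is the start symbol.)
Left-factoring is needed when two productions for the same non-terminal
share a common prefix on the right-hand side.

Productions for D:
  D → S B n
  D → S B n S
  D → S B n n
Productions for B:
  B → , ,
  B → f

Found common prefix 'S B n' in productions for D

Answer: Yes, D has productions with common prefix 'S B n'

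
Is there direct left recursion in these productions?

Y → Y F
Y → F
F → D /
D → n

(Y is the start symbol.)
Y → Y F: LEFT RECURSIVE (starts with Y)
Y → F: starts with F
F → D /: starts with D
D → n: starts with n

The grammar has direct left recursion on: Y.

Answer: Yes, Y is left-recursive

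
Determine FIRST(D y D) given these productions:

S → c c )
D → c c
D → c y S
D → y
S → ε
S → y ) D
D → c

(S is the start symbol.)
{ 'c', 'y' }

FIRST sets of the non-terminals involved (from the grammar, by fixed-point iteration):
  FIRST(D) = { 'c', 'y' }

To compute FIRST(D y D), process the symbols left to right:
Symbol D is a non-terminal. Add FIRST(D) \ {ε} = { 'c', 'y' }
D is not nullable (ε ∉ FIRST(D)), so stop here.
FIRST(D y D) = { 'c', 'y' }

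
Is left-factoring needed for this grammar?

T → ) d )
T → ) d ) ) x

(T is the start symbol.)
Yes, T has productions with common prefix ') d )'

Left-factoring is needed when two productions for the same non-terminal
share a common prefix on the right-hand side.

Productions for T:
  T → ) d )
  T → ) d ) ) x

Found common prefix ') d )' in productions for T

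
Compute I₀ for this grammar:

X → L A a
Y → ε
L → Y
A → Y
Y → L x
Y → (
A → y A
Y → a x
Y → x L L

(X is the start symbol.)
First, augment the grammar with X' → X
I₀ = CLOSURE({ [X' → . X] }):
  [X' → . X] has the dot before X: add [X → . L A a]
  [X → . L A a] has the dot before L: add [L → . Y]
  [L → . Y] has the dot before Y: add [Y → .], [Y → . L x], [Y → . (], [Y → . a x], [Y → . x L L]
No further items can be added.

I₀ = { [L → . Y], [X → . L A a], [X' → . X], [Y → . (], [Y → . L x], [Y → . a x], [Y → . x L L], [Y → .] }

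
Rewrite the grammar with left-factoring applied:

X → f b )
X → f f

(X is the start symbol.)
Left-factoring transforms A → αβ₁ | αβ₂ into A → αA' and A' → β₁ | β₂
(α is the longest common prefix among the alternatives). Repeat until
no nonterminal has two alternatives with a common prefix.

Round 1: X has alternatives sharing prefix 'f'. Introduce X': X → f X'
  Add: X' → b )
  Add: X' → f

No remaining common prefixes — done.

Resulting grammar:
X → f X'
X' → b )
X' → f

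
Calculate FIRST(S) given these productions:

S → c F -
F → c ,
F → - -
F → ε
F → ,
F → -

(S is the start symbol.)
To compute FIRST(S), examine every production with S on the left-hand side, reading each right-hand side left to right until a non-nullable symbol is reached.

From S → c F -:
  - c is a terminal: add 'c' and stop

Collecting: FIRST(S) = { 'c' }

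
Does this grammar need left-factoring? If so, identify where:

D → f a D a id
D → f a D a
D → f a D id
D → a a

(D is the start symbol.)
Yes, D has productions with common prefix 'f a D'

Left-factoring is needed when two productions for the same non-terminal
share a common prefix on the right-hand side.

Productions for D:
  D → f a D a id
  D → f a D a
  D → f a D id
  D → a a

Found common prefix 'f a D' in productions for D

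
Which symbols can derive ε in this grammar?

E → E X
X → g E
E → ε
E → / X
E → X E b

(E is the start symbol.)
A non-terminal is nullable if it can derive ε (the empty string): either it has an ε-production, or it has a production whose right-hand side consists entirely of nullable non-terminals.

ε-productions: E → ε
So E is immediately nullable.
No further non-terminal can be added: every production for the remaining non-terminals contains a terminal or a non-nullable non-terminal.
Nullable = { 'E' }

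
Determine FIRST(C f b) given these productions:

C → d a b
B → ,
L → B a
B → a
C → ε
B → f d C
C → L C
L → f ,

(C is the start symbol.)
{ ',', 'a', 'd', 'f' }

FIRST sets of the non-terminals involved (from the grammar, by fixed-point iteration):
  FIRST(C) = { ',', 'a', 'd', 'f', ε }

To compute FIRST(C f b), process the symbols left to right:
Symbol C is a non-terminal. Add FIRST(C) \ {ε} = { ',', 'a', 'd', 'f' }
C is nullable (ε ∈ FIRST(C)), continue to the next symbol.
Symbol f is a terminal. Add 'f' and stop.
FIRST(C f b) = { ',', 'a', 'd', 'f' }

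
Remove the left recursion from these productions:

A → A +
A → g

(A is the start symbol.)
A is directly left-recursive. The standard transformation for
  A → A α₁ | ... | A α_m | β₁ | ... | β_n
is
  A  → β₁ A' | ... | β_n A'
  A' → α₁ A' | ... | α_m A' | ε

A → g becomes A → g A'
A → A + becomes A' → + A'
Add A' → ε

Resulting grammar:
A → g A'
A' → + A'
A' → ε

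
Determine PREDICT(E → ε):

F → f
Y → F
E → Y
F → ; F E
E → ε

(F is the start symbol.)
PREDICT(E → ε) = (FIRST(RHS) \ {ε}) ∪ (FOLLOW(E) if ε ∈ FIRST(RHS), i.e. RHS ⇒* ε)
The right-hand side is ε (FIRST(ε) = { ε }), so the predict set is FOLLOW(E) = { $, ';', 'f' }
PREDICT(E → ε) = { $, ';', 'f' }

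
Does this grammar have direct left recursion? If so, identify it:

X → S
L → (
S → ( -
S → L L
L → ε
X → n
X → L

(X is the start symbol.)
No direct left recursion

Direct left recursion occurs when N → N α for some non-terminal N (the right-hand side begins with the left-hand side itself).

X → S: starts with S
L → (: starts with '('
S → ( -: starts with '('
S → L L: starts with L
L → ε: starts with ε
X → n: starts with n
X → L: starts with L

No direct left recursion found.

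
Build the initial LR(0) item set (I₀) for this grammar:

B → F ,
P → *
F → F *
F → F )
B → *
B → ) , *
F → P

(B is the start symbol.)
First, augment the grammar with B' → B
I₀ = CLOSURE({ [B' → . B] }):
  [B' → . B] has the dot before B: add [B → . F ,], [B → . *], [B → . ) , *]
  [B → . F ,] has the dot before F: add [F → . F *], [F → . F )], [F → . P]
  [F → . P] has the dot before P: add [P → . *]
No further items can be added.

I₀ = { [B → . ) , *], [B → . *], [B → . F ,], [B' → . B], [F → . F )], [F → . F *], [F → . P], [P → . *] }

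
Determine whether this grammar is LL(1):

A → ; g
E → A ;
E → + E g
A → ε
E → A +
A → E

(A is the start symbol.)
A grammar is LL(1) if for each non-terminal N with multiple productions, the predict sets of those productions are pairwise disjoint, where PREDICT(N → α) = (FIRST(α) \ {ε}) ∪ (FOLLOW(N) if α ⇒* ε).

Relevant sets:
  FIRST(E) = { '+', ';' }
  FIRST(A) = { '+', ';', ε }
  FOLLOW(A) = { $, '+', ';' }

For A:
  PREDICT(A → ';' g) = { ';' }
  PREDICT(A → ε) = { $, '+', ';' }
  PREDICT(A → E) = { '+', ';' }
For E:
  PREDICT(E → A ';') = { '+', ';' }
  PREDICT(E → '+' E g) = { '+' }
  PREDICT(E → A '+') = { '+', ';' }

Conflict found: Predict set conflict for A: { ';' }
The grammar is NOT LL(1).

Answer: No. Predict set conflict for A: { ';' }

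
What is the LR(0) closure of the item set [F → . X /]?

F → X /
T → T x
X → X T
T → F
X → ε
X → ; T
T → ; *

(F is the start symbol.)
Start with: [F → . X /]
  [F → . X /] has the dot before X: add [X → . X T], [X → .], [X → . ; T]
No further items can be added.

CLOSURE = { [F → . X /], [X → . ; T], [X → . X T], [X → .] }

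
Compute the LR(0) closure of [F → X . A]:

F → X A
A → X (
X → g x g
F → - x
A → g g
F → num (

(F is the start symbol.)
Start with: [F → X . A]
  [F → X . A] has the dot before A: add [A → . X (], [A → . g g]
  [A → . X (] has the dot before X: add [X → . g x g]
No further items can be added.

CLOSURE = { [A → . X (], [A → . g g], [F → X . A], [X → . g x g] }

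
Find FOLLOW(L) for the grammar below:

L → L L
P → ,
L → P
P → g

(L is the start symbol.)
L is the start symbol, so $ ∈ FOLLOW(L).
In L → L L: L is followed by L, add FIRST(L) \ {ε} = { ',', 'g' }
In L → L L: L is at the end; this adds FOLLOW(L) to itself — nothing new

Taking the union: FOLLOW(L) = { $, ',', 'g' }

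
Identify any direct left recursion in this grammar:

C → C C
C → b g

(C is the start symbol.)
Yes, C is left-recursive

C → C C: LEFT RECURSIVE (starts with C)
C → b g: starts with b

The grammar has direct left recursion on: C.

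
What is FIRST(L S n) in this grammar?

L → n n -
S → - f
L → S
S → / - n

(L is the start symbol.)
FIRST sets of the non-terminals involved (from the grammar, by fixed-point iteration):
  FIRST(L) = { '-', '/', 'n' }

To compute FIRST(L S n), process the symbols left to right:
Symbol L is a non-terminal. Add FIRST(L) \ {ε} = { '-', '/', 'n' }
L is not nullable (ε ∉ FIRST(L)), so stop here.
FIRST(L S n) = { '-', '/', 'n' }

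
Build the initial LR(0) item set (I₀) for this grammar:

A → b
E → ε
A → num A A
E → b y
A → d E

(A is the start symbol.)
First, augment the grammar with A' → A
I₀ = CLOSURE({ [A' → . A] }):
  [A' → . A] has the dot before A: add [A → . b], [A → . num A A], [A → . d E]
No further items can be added.

I₀ = { [A → . b], [A → . d E], [A → . num A A], [A' → . A] }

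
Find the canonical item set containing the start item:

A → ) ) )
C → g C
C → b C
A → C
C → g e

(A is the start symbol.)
{ [A → . ) ) )], [A → . C], [A' → . A], [C → . b C], [C → . g C], [C → . g e] }

First, augment the grammar with A' → A
I₀ = CLOSURE({ [A' → . A] }):
  [A' → . A] has the dot before A: add [A → . ) ) )], [A → . C]
  [A → . C] has the dot before C: add [C → . g C], [C → . b C], [C → . g e]
No further items can be added.

I₀ = { [A → . ) ) )], [A → . C], [A' → . A], [C → . b C], [C → . g C], [C → . g e] }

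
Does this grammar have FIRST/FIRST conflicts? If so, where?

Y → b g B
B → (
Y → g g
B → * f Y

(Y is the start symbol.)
No FIRST/FIRST conflicts.

Productions for Y:
  Y → b g B: FIRST = { 'b' }
  Y → g g: FIRST = { 'g' }
Productions for B:
  B → (: FIRST = { '(' }
  B → * f Y: FIRST = { '*' }

All alternatives of each non-terminal have pairwise disjoint FIRST sets.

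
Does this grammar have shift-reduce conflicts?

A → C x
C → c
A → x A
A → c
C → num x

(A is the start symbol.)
Augment with A' → A and build the canonical LR(0) collection (I0 = CLOSURE({[A' → . A]}), then GOTO on every symbol after a dot until no new states appear). It has 9 states:
  I0: { [A → . C x], [A → . c], [A → . x A], [A' → . A], [C → . c], [C → . num x] }  — shift
  I1: { [A' → A .] }  — accept
  I2: { [A → C . x] }  — shift
  I3: { [A → c .], [C → c .] }  — 2 reduces
  I4: { [C → num . x] }  — shift
  I5: { [A → . C x], [A → . c], [A → . x A], [A → x . A], [C → . c], [C → . num x] }  — shift
  I6: { [A → x A .] }  — reduce
  I7: { [C → num x .] }  — reduce
  I8: { [A → C x .] }  — reduce

No state contains both a complete item and a shift item.

Answer: No shift-reduce conflicts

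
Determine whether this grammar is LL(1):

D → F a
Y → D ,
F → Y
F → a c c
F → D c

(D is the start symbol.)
No. Predict set conflict for F: { 'a' }

Relevant sets:
  FIRST(Y) = { 'a' }
  FIRST(D) = { 'a' }

For F:
  PREDICT(F → Y) = { 'a' }
  PREDICT(F → a c c) = { 'a' }
  PREDICT(F → D c) = { 'a' }
D, Y have a single production, so nothing to check there.

Conflict found: Predict set conflict for F: { 'a' }
The grammar is NOT LL(1).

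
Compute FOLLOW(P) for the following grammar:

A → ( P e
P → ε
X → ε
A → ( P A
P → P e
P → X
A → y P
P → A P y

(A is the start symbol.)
To compute FOLLOW(P), find every occurrence of P on a right-hand side N → α P β: add FIRST(β) \ {ε}, and if β is empty or nullable also add FOLLOW(N). Iterate to a fixed point.

In A → ( P e: P is followed by e, add FIRST(e) \ {ε} = { 'e' }
In A → ( P A: P is followed by A, add FIRST(A) \ {ε} = { '(', 'y' }
In P → P e: P is followed by e, add FIRST(e) \ {ε} = { 'e' }
In A → y P: P is at the end, add FOLLOW(A)
In P → A P y: P is followed by y, add FIRST(y) \ {ε} = { 'y' }

The FOLLOW sets referred to above (computed the same way, to a fixed point):
  FOLLOW(A) = { $, '(', 'e', 'y' }

Taking the union: FOLLOW(P) = { $, '(', 'e', 'y' }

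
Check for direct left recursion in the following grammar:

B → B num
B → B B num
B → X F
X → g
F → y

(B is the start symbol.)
Yes, B is left-recursive

Direct left recursion occurs when N → N α for some non-terminal N (the right-hand side begins with the left-hand side itself).

B → B num: LEFT RECURSIVE (starts with B)
B → B B num: LEFT RECURSIVE (starts with B)
B → X F: starts with X
X → g: starts with g
F → y: starts with y

The grammar has direct left recursion on: B.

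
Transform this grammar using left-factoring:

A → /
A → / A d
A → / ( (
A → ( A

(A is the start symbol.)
A → / A'
A' → ε
A' → A d
A' → ( (
A → ( A

Left-factoring transforms A → αβ₁ | αβ₂ into A → αA' and A' → β₁ | β₂
(α is the longest common prefix among the alternatives). Repeat until
no nonterminal has two alternatives with a common prefix.

Round 1: A has alternatives sharing prefix '/'. Introduce A': A → / A'
  Add: A' → ε
  Add: A' → A d
  Add: A' → ( (

No remaining common prefixes — done.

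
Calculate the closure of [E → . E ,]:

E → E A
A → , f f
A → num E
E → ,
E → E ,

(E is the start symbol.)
{ [E → . ,], [E → . E ,], [E → . E A] }

To compute CLOSURE, for each item [A → α.Bβ] where B is a non-terminal, add [B → .γ] for all productions B → γ; repeat for the newly added items until nothing changes.

Start with: [E → . E ,]
  [E → . E ,] has the dot before E: add [E → . E A], [E → . ,]
No further items can be added.

CLOSURE = { [E → . ,], [E → . E ,], [E → . E A] }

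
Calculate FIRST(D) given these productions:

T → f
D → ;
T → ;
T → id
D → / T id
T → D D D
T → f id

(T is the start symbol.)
From D → ;:
  - ';' is a terminal: add ';' and stop
From D → / T id:
  - '/' is a terminal: add '/' and stop

Collecting: FIRST(D) = { '/', ';' }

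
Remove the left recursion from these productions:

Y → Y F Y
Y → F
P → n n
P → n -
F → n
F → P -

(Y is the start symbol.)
Y is directly left-recursive. The standard transformation for
  A → A α₁ | ... | A α_m | β₁ | ... | β_n
is
  A  → β₁ A' | ... | β_n A'
  A' → α₁ A' | ... | α_m A' | ε

Y → F becomes Y → F Y'
Y → Y F Y becomes Y' → F Y Y'
Add Y' → ε

Productions for other non-terminals are unchanged:
  P → n n
  P → n -
  F → n
  F → P -

Resulting grammar:
Y → F Y'
Y' → F Y Y'
Y' → ε
P → n n
P → n -
F → n
F → P -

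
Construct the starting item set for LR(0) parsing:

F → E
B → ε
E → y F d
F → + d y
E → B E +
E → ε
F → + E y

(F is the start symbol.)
First, augment the grammar with F' → F
I₀ = CLOSURE({ [F' → . F] }):
  [F' → . F] has the dot before F: add [F → . E], [F → . + d y], [F → . + E y]
  [F → . E] has the dot before E: add [E → . y F d], [E → . B E +], [E → .]
  [E → . B E +] has the dot before B: add [B → .]
No further items can be added.

I₀ = { [B → .], [E → . B E +], [E → . y F d], [E → .], [F → . + E y], [F → . + d y], [F → . E], [F' → . F] }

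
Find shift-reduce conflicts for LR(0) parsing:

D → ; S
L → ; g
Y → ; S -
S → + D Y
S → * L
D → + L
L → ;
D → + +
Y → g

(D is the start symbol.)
Yes — I13: [L → ; .] vs [L → ; . g]

A shift-reduce conflict occurs when an LR(0) state has both:
  - a complete (reduce) item [A → α .] (dot at the end), and
  - a shift item [B → β . c γ] (dot before a terminal).

Augment with D' → D and build the canonical LR(0) collection (I0 = CLOSURE({[D' → . D]}), then GOTO on every symbol after a dot until no new states appear). It has 18 states:
  I0: { [D → . + +], [D → . + L], [D → . ; S], [D' → . D] }  — shift
  I1: { [D → + . +], [D → + . L], [L → . ; g], [L → . ;] }  — shift
  I2: { [D → ; . S], [S → . * L], [S → . + D Y] }  — shift
  I3: { [D' → D .] }  — accept
  I4: { [L → . ; g], [L → . ;], [S → * . L] }  — shift
  I5: { [D → . + +], [D → . + L], [D → . ; S], [S → + . D Y] }  — shift
  I6: { [D → ; S .] }  — reduce
  I7: { [S → + D . Y], [Y → . ; S -], [Y → . g] }  — shift
  I8: { [S → . * L], [S → . + D Y], [Y → ; . S -] }  — shift
  I9: { [S → + D Y .] }  — reduce
  I10: { [Y → g .] }  — reduce
  I11: { [Y → ; S . -] }  — shift
  I12: { [Y → ; S - .] }  — reduce
  I13: { [L → ; . g], [L → ; .] }  — shift, reduce
  I14: { [S → * L .] }  — reduce
  I15: { [L → ; g .] }  — reduce
  I16: { [D → + + .] }  — reduce
  I17: { [D → + L .] }  — reduce

I13 contains reduce item [L → ; .] and shift item [L → ; . g] — shift-reduce conflict.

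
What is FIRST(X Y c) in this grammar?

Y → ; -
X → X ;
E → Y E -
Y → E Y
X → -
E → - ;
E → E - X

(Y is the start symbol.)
FIRST sets of the non-terminals involved (from the grammar, by fixed-point iteration):
  FIRST(X) = { '-' }

To compute FIRST(X Y c), process the symbols left to right:
Symbol X is a non-terminal. Add FIRST(X) \ {ε} = { '-' }
X is not nullable (ε ∉ FIRST(X)), so stop here.
FIRST(X Y c) = { '-' }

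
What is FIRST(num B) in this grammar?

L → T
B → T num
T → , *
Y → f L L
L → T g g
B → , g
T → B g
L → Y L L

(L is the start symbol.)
To compute FIRST(num B), process the symbols left to right:
Symbol num is a terminal. Add 'num' and stop.
FIRST(num B) = { 'num' }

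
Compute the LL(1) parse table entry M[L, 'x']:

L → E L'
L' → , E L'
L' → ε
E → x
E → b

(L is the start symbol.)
To find M[L, 'x'], we find productions for L where 'x' is in the predict set (PREDICT(N → α) = (FIRST(α) \ {ε}) ∪ (FOLLOW(N) if α ⇒* ε)).

Relevant sets:
  FIRST(E) = { 'b', 'x' }

L → E L': PREDICT = { 'b', 'x' }
  'x' is in predict set, so this production goes in M[L, 'x']

M[L, 'x'] = L → E L'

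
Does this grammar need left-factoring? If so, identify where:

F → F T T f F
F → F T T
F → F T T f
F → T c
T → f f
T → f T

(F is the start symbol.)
Yes, F has productions with common prefix 'F T T'; T has productions with common prefix 'f'

Left-factoring is needed when two productions for the same non-terminal
share a common prefix on the right-hand side.

Productions for F:
  F → F T T f F
  F → F T T
  F → F T T f
  F → T c
Productions for T:
  T → f f
  T → f T

Found common prefix 'F T T' in productions for F
Found common prefix 'f' in productions for T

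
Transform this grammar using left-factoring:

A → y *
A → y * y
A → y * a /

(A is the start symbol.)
Left-factoring transforms A → αβ₁ | αβ₂ into A → αA' and A' → β₁ | β₂
(α is the longest common prefix among the alternatives). Repeat until
no nonterminal has two alternatives with a common prefix.

Round 1: A has alternatives sharing prefix 'y *'. Introduce A': A → y * A'
  Add: A' → ε
  Add: A' → y
  Add: A' → a /

No remaining common prefixes — done.

Resulting grammar:
A → y * A'
A' → ε
A' → y
A' → a /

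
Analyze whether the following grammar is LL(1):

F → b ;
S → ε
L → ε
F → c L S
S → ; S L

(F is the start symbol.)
A grammar is LL(1) if for each non-terminal N with multiple productions, the predict sets of those productions are pairwise disjoint, where PREDICT(N → α) = (FIRST(α) \ {ε}) ∪ (FOLLOW(N) if α ⇒* ε).

Relevant sets:
  FOLLOW(S) = { $ }

For F:
  PREDICT(F → b ';') = { 'b' }
  PREDICT(F → c L S) = { 'c' }
For S:
  PREDICT(S → ε) = { $ }
  PREDICT(S → ';' S L) = { ';' }
L has a single production, so nothing to check there.

All predict sets are disjoint. The grammar IS LL(1).

Answer: Yes, the grammar is LL(1).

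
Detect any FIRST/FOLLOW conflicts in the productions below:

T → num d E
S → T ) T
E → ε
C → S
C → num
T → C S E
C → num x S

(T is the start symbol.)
A FIRST/FOLLOW conflict occurs when a non-terminal N has a nullable alternative N → β (β ⇒* ε) and another alternative N → α with FIRST(α) ∩ FOLLOW(N) ≠ ∅: on such a lookahead the parser cannot decide between expanding α and letting N vanish via β.

Nullable non-terminals: E.
E has a nullable alternative but only one production, so nothing to check.

C, S, T have no nullable alternative, so no FIRST/FOLLOW check is needed there.

No FIRST/FOLLOW conflicts found.

Answer: No FIRST/FOLLOW conflicts.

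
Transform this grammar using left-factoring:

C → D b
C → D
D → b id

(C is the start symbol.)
C → D C'
C' → b
C' → ε
D → b id

Left-factoring transforms A → αβ₁ | αβ₂ into A → αA' and A' → β₁ | β₂
(α is the longest common prefix among the alternatives). Repeat until
no nonterminal has two alternatives with a common prefix.

Round 1: C has alternatives sharing prefix 'D'. Introduce C': C → D C'
  Add: C' → b
  Add: C' → ε

No remaining common prefixes — done.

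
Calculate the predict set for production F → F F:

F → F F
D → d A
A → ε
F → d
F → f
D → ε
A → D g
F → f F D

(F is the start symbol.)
PREDICT(F → F F) = (FIRST(RHS) \ {ε}) ∪ (FOLLOW(F) if ε ∈ FIRST(RHS), i.e. RHS ⇒* ε)
FIRST(F) = { 'd', 'f' }
FIRST(F F) = { 'd', 'f' }
ε ∉ FIRST(F F), so FOLLOW(F) is not added.
PREDICT(F → F F) = { 'd', 'f' }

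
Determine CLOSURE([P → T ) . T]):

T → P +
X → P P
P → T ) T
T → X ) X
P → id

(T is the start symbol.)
{ [P → . T ) T], [P → . id], [P → T ) . T], [T → . P +], [T → . X ) X], [X → . P P] }

To compute CLOSURE, for each item [A → α.Bβ] where B is a non-terminal, add [B → .γ] for all productions B → γ; repeat for the newly added items until nothing changes.

Start with: [P → T ) . T]
  [P → T ) . T] has the dot before T: add [T → . P +], [T → . X ) X]
  [T → . P +] has the dot before P: add [P → . T ) T], [P → . id]
  [T → . X ) X] has the dot before X: add [X → . P P]
No further items can be added.

CLOSURE = { [P → . T ) T], [P → . id], [P → T ) . T], [T → . P +], [T → . X ) X], [X → . P P] }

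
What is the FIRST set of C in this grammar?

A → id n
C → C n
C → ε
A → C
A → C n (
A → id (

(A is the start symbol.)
To compute FIRST(C), examine every production with C on the left-hand side, reading each right-hand side left to right until a non-nullable symbol is reached.

From C → C n:
  - C is the symbol being defined: contributes nothing new
    C is nullable, so continue to the next symbol
  - n is a terminal: add 'n' and stop
From C → ε:
  - ε-production, so ε ∈ FIRST(C)

Collecting: FIRST(C) = { 'n', ε }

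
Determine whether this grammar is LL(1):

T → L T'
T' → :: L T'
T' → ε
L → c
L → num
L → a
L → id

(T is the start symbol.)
Yes, the grammar is LL(1).

Relevant sets:
  FOLLOW(T') = { $ }

For T':
  PREDICT(T' → :: L T') = { '::' }
  PREDICT(T' → ε) = { $ }
For L:
  PREDICT(L → c) = { 'c' }
  PREDICT(L → num) = { 'num' }
  PREDICT(L → a) = { 'a' }
  PREDICT(L → id) = { 'id' }
T has a single production, so nothing to check there.

All predict sets are disjoint. The grammar IS LL(1).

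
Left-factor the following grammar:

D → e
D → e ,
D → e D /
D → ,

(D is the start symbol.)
D → e D'
D' → ε
D' → ,
D' → D /
D → ,

Left-factoring transforms A → αβ₁ | αβ₂ into A → αA' and A' → β₁ | β₂
(α is the longest common prefix among the alternatives). Repeat until
no nonterminal has two alternatives with a common prefix.

Round 1: D has alternatives sharing prefix 'e'. Introduce D': D → e D'
  Add: D' → ε
  Add: D' → ,
  Add: D' → D /

No remaining common prefixes — done.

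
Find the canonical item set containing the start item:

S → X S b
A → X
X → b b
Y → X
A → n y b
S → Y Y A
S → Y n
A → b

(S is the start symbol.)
{ [S → . X S b], [S → . Y Y A], [S → . Y n], [S' → . S], [X → . b b], [Y → . X] }

First, augment the grammar with S' → S
I₀ = CLOSURE({ [S' → . S] }):
  [S' → . S] has the dot before S: add [S → . X S b], [S → . Y Y A], [S → . Y n]
  [S → . X S b] has the dot before X: add [X → . b b]
  [S → . Y Y A] has the dot before Y: add [Y → . X]
No further items can be added.

I₀ = { [S → . X S b], [S → . Y Y A], [S → . Y n], [S' → . S], [X → . b b], [Y → . X] }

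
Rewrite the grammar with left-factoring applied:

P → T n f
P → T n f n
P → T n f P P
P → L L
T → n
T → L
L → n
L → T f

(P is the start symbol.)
P → T n f P'
P' → ε
P' → n
P' → P P
P → L L
T → n
T → L
L → n
L → T f

Left-factoring transforms A → αβ₁ | αβ₂ into A → αA' and A' → β₁ | β₂
(α is the longest common prefix among the alternatives). Repeat until
no nonterminal has two alternatives with a common prefix.

Round 1: P has alternatives sharing prefix 'T n f'. Introduce P': P → T n f P'
  Add: P' → ε
  Add: P' → n
  Add: P' → P P

No remaining common prefixes — done.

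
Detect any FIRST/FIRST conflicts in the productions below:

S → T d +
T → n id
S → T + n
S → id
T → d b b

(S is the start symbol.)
A FIRST/FIRST conflict occurs when two productions N → α and N → β for the same non-terminal have FIRST(α) ∩ FIRST(β) ≠ ∅ (with ε ∈ FIRST of a nullable right-hand side, so two nullable alternatives also conflict).

FIRST sets of the non-terminals at (or reachable through a nullable prefix from) the front of some alternative:
  FIRST(T) = { 'd', 'n' }

Productions for S:
  S → T d +: FIRST = { 'd', 'n' }
  S → T + n: FIRST = { 'd', 'n' }
  S → id: FIRST = { 'id' }
Productions for T:
  T → n id: FIRST = { 'n' }
  T → d b b: FIRST = { 'd' }

Conflict for S: S → T d + and S → T + n
  Overlap: { 'd', 'n' }

Answer: Yes. S → T d '+' / S → T '+' n on { 'd', 'n' }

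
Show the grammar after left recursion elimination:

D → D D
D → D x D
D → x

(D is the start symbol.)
D is directly left-recursive. The standard transformation for
  A → A α₁ | ... | A α_m | β₁ | ... | β_n
is
  A  → β₁ A' | ... | β_n A'
  A' → α₁ A' | ... | α_m A' | ε

D → x becomes D → x D'
D → D D becomes D' → D D'
D → D x D becomes D' → x D D'
Add D' → ε

Resulting grammar:
D → x D'
D' → D D'
D' → x D D'
D' → ε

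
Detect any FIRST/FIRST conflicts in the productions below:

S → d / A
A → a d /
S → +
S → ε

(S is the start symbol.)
No FIRST/FIRST conflicts.

A FIRST/FIRST conflict occurs when two productions N → α and N → β for the same non-terminal have FIRST(α) ∩ FIRST(β) ≠ ∅ (with ε ∈ FIRST of a nullable right-hand side, so two nullable alternatives also conflict).

Productions for S:
  S → d / A: FIRST = { 'd' }
  S → +: FIRST = { '+' }
  S → ε: FIRST = { ε }
A has only one production, so no FIRST/FIRST conflict is possible there.

All alternatives of each non-terminal have pairwise disjoint FIRST sets.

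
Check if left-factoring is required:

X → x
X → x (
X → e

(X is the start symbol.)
Yes, X has productions with common prefix 'x'

Left-factoring is needed when two productions for the same non-terminal
share a common prefix on the right-hand side.

Productions for X:
  X → x
  X → x (
  X → e

Found common prefix 'x' in productions for X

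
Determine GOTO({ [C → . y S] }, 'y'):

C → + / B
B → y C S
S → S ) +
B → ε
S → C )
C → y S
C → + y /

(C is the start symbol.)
{ [C → . + / B], [C → . + y /], [C → . y S], [C → y . S], [S → . C )], [S → . S ) +] }

GOTO(I, 'y') = CLOSURE({ [A → αX.β] : [A → α.Xβ] ∈ I, X = 'y' })

Items with dot before 'y', with the dot advanced:
  [C → . y S] → [C → y . S]
Closure of the advanced items:
  [C → y . S] has the dot before S: add [S → . S ) +], [S → . C )]
  [S → . C )] has the dot before C: add [C → . + / B], [C → . y S], [C → . + y /]

GOTO = { [C → . + / B], [C → . + y /], [C → . y S], [C → y . S], [S → . C )], [S → . S ) +] }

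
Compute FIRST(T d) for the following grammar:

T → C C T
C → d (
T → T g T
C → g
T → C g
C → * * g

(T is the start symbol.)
{ '*', 'd', 'g' }

FIRST sets of the non-terminals involved (from the grammar, by fixed-point iteration):
  FIRST(T) = { '*', 'd', 'g' }

To compute FIRST(T d), process the symbols left to right:
Symbol T is a non-terminal. Add FIRST(T) \ {ε} = { '*', 'd', 'g' }
T is not nullable (ε ∉ FIRST(T)), so stop here.
FIRST(T d) = { '*', 'd', 'g' }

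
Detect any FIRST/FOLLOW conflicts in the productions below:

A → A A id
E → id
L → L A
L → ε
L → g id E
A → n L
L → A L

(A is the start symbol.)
Yes. L → L A with FOLLOW(L) on { 'g', 'n' }; L → g id E with FOLLOW(L) on { 'g' }; L → A L with FOLLOW(L) on { 'n' }

A FIRST/FOLLOW conflict occurs when a non-terminal N has a nullable alternative N → β (β ⇒* ε) and another alternative N → α with FIRST(α) ∩ FOLLOW(N) ≠ ∅: on such a lookahead the parser cannot decide between expanding α and letting N vanish via β.

Nullable non-terminals: L.
FIRST sets used below: FIRST(L) = { 'g', 'n', ε }, FIRST(A) = { 'n' }

L: nullable alternative(s) L → ε; FOLLOW(L) = { $, 'g', 'id', 'n' }
  L → L A: FIRST \ {ε} = { 'g', 'n' } — overlaps FOLLOW(L) on { 'g', 'n' }: CONFLICT
  L → ε: FIRST \ {ε} = { } — this is the only nullable alternative, skip
  L → g id E: FIRST \ {ε} = { 'g' } — overlaps FOLLOW(L) on { 'g' }: CONFLICT
  L → A L: FIRST \ {ε} = { 'n' } — overlaps FOLLOW(L) on { 'n' }: CONFLICT

A, E have no nullable alternative, so no FIRST/FOLLOW check is needed there.

So the grammar has 3 FIRST/FOLLOW conflicts (marked CONFLICT above).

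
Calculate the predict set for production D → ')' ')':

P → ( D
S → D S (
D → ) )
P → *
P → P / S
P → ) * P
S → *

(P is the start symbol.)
PREDICT(D → ')' ')') = (FIRST(RHS) \ {ε}) ∪ (FOLLOW(D) if ε ∈ FIRST(RHS), i.e. RHS ⇒* ε)
FIRST(')' ')') = { ')' }
ε ∉ FIRST(')' ')'), so FOLLOW(D) is not added.
PREDICT(D → ')' ')') = { ')' }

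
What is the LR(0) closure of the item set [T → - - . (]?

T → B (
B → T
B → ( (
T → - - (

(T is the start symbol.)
Start with: [T → - - . (]
The dot precedes the terminal '(', so nothing is added.

CLOSURE = { [T → - - . (] }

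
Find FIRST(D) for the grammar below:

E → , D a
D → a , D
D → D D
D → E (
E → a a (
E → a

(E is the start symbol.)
To compute FIRST(D), examine every production with D on the left-hand side, reading each right-hand side left to right until a non-nullable symbol is reached.

FIRST sets of the other non-terminals involved (by the same procedure, iterated to a fixed point):
  FIRST(E) = { ',', 'a' }

From D → a , D:
  - a is a terminal: add 'a' and stop
From D → D D:
  - D is the symbol being defined: contributes nothing new
    D is not nullable, so stop
From D → E (:
  - E is a non-terminal: add FIRST(E) \ {ε} = { ',', 'a' }
    E is not nullable, so stop

Collecting: FIRST(D) = { ',', 'a' }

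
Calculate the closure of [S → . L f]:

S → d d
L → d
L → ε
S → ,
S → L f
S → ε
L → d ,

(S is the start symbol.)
Start with: [S → . L f]
  [S → . L f] has the dot before L: add [L → . d], [L → .], [L → . d ,]
No further items can be added.

CLOSURE = { [L → . d ,], [L → . d], [L → .], [S → . L f] }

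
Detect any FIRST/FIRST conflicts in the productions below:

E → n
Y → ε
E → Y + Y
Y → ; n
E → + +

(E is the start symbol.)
Yes. E → Y '+' Y / E → '+' '+' on { '+' }

A FIRST/FIRST conflict occurs when two productions N → α and N → β for the same non-terminal have FIRST(α) ∩ FIRST(β) ≠ ∅ (with ε ∈ FIRST of a nullable right-hand side, so two nullable alternatives also conflict).

FIRST sets of the non-terminals at (or reachable through a nullable prefix from) the front of some alternative:
  FIRST(Y) = { ';', ε }

Productions for E:
  E → n: FIRST = { 'n' }
  E → Y + Y: FIRST = { '+', ';' }
  E → + +: FIRST = { '+' }
Productions for Y:
  Y → ε: FIRST = { ε }
  Y → ; n: FIRST = { ';' }

Conflict for E: E → Y + Y and E → + +
  Overlap: { '+' }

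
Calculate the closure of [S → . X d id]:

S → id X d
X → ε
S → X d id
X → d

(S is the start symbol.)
{ [S → . X d id], [X → . d], [X → .] }

Start with: [S → . X d id]
  [S → . X d id] has the dot before X: add [X → .], [X → . d]
No further items can be added.

CLOSURE = { [S → . X d id], [X → . d], [X → .] }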